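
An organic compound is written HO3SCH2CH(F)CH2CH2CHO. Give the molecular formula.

Element totals:
  C: 5
  H: 9
  F: 1
  O: 4
  S: 1

C5H9FO4S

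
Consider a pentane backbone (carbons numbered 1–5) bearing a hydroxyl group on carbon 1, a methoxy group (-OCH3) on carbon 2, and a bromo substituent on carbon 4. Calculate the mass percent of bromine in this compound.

Atom tally by fragment:
  HOCH2 → C:1 H:3 O:1
  CH(OCH3) → C:2 H:4 O:1
  CH2 → C:1 H:2
  CH(Br) → C:1 H:1 Br:1
  CH3 → C:1 H:3
Element totals:
  C: 6
  H: 13
  Br: 1
  O: 2
Molecular formula: C6H13BrO2.
Molar mass = 197.072 g/mol.
Mass from Br: 1 × 79.904 = 79.904 g/mol.
%Br = 79.904 / 197.072 × 100 = 40.55%.

40.55%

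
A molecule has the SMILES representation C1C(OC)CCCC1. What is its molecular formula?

Atom tally by fragment:
  cyclohexane ring core → C:6 H:12
  (− 1 ring H displaced by substituents)
  + OCH3 → C:1 H:3 O:1
Element totals:
  C: 7
  H: 14
  O: 1

C7H14O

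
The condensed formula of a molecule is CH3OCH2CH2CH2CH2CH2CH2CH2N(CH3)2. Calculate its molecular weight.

173.30 g/mol

Atom tally by fragment:
  CH3OCH2 → C:2 H:5 O:1
  CH2 → C:1 H:2
  CH2 → C:1 H:2
  CH2 → C:1 H:2
  CH2 → C:1 H:2
  CH2 → C:1 H:2
  CH2N(CH3)2 → C:3 H:8 N:1
Element totals:
  C: 10
  H: 23
  N: 1
  O: 1
Molecular formula: C10H23NO.
  M = 10(12.011) + 23(1.008) + 14.007 + 15.999
    = 120.110 + 23.184 + 14.007 + 15.999 = 173.300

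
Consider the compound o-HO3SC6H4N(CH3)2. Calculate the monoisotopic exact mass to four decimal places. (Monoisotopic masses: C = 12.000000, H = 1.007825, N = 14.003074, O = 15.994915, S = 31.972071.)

201.0460

Atom tally by fragment:
  benzene ring core → C:6 H:6
  (− 2 ring H displaced by substituents)
  + SO3H → S:1 O:3 H:1
  + N(CH3)2 → N:1 C:2 H:6
Element totals:
  C: 8
  H: 11
  N: 1
  O: 3
  S: 1
Molecular formula: C8H11NO3S.
  M = 8(12.0) + 11(1.007825) + 14.003074 + 3(15.994915) + 31.972071
    = 96.000000 + 11.086075 + 14.003074 + 47.984745 + 31.972071 = 201.045965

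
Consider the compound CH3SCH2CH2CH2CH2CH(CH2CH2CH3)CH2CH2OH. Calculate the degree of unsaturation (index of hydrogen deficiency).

Atom tally by fragment:
  CH3SCH2 → C:2 H:5 S:1
  CH2 → C:1 H:2
  CH2 → C:1 H:2
  CH2 → C:1 H:2
  CH(CH2CH2CH3) → C:4 H:8
  CH2CH2OH → C:2 H:5 O:1
Element totals:
  C: 11
  H: 24
  O: 1
  S: 1
Molecular formula: C11H24OS.
DoU = (2C + 2 + N − H − X) / 2 = (2·11 + 2 + 0 − 24 − 0) / 2 = 0.

0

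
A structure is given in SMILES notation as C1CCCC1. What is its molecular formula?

C5H10

Atom tally by fragment:
  cyclopentane ring core → C:5 H:10
Element totals:
  C: 5
  H: 10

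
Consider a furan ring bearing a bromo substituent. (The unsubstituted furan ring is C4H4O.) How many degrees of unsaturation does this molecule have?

Atom tally by fragment:
  furan ring core → C:4 H:4 O:1
  (− 1 ring H displaced by substituents)
  + Br → Br:1
Element totals:
  C: 4
  H: 3
  Br: 1
  O: 1
Molecular formula: C4H3BrO.
DoU = (2C + 2 + N − H − X) / 2 = (2·4 + 2 + 0 − 3 − 1) / 2 = 3.

3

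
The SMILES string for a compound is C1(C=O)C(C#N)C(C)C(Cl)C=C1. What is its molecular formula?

C9H10ClNO

Atom tally by fragment:
  cyclohexene ring core → C:6 H:10
  (− 4 ring H displaced by substituents)
  + CHO → C:1 H:1 O:1
  + CN → C:1 N:1
  + CH3 → C:1 H:3
  + Cl → Cl:1
Element totals:
  C: 9
  H: 10
  Cl: 1
  N: 1
  O: 1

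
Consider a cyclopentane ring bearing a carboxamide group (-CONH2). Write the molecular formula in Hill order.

C6H11NO

Atom tally by fragment:
  cyclopentane ring core → C:5 H:10
  (− 1 ring H displaced by substituents)
  + CONH2 → C:1 H:2 O:1 N:1
Element totals:
  C: 6
  H: 11
  N: 1
  O: 1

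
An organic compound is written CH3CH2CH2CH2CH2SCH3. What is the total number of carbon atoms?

6

Atom tally by fragment:
  CH3 → C:1 H:3
  CH2 → C:1 H:2
  CH2 → C:1 H:2
  CH2 → C:1 H:2
  CH2SCH3 → C:2 H:5 S:1
Element totals:
  C: 6
  H: 14
  S: 1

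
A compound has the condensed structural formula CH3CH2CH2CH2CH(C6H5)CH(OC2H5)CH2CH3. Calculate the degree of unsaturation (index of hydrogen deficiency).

Element totals:
  C: 16
  H: 26
  O: 1
Molecular formula: C16H26O.
DoU = (2C + 2 + N − H − X) / 2 = (2·16 + 2 + 0 − 26 − 0) / 2 = 4.

4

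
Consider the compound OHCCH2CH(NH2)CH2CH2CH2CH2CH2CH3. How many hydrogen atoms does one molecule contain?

19

Element totals:
  C: 9
  H: 19
  N: 1
  O: 1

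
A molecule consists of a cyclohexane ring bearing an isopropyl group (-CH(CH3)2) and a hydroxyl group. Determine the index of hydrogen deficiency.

Atom tally by fragment:
  cyclohexane ring core → C:6 H:12
  (− 2 ring H displaced by substituents)
  + CH(CH3)2 → C:3 H:7
  + OH → O:1 H:1
Element totals:
  C: 9
  H: 18
  O: 1
Molecular formula: C9H18O.
DoU = (2C + 2 + N − H − X) / 2 = (2·9 + 2 + 0 − 18 − 0) / 2 = 1.

1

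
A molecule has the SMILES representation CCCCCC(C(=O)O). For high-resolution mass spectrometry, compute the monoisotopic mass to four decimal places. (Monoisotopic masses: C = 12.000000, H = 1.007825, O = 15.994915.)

130.0994

Atom tally by fragment:
  CH3 → C:1 H:3
  CH2 → C:1 H:2
  CH2 → C:1 H:2
  CH2 → C:1 H:2
  CH2 → C:1 H:2
  CH2COOH → C:2 H:3 O:2
Element totals:
  C: 7
  H: 14
  O: 2
Molecular formula: C7H14O2.
  M = 7(12.0) + 14(1.007825) + 2(15.994915)
    = 84.000000 + 14.109550 + 31.989830 = 130.099380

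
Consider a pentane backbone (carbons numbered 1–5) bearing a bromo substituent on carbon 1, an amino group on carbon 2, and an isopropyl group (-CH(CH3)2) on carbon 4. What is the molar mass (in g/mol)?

208.14 g/mol

Atom tally by fragment:
  BrCH2 → C:1 H:2 Br:1
  CH(NH2) → C:1 H:3 N:1
  CH2 → C:1 H:2
  CH(CH(CH3)2) → C:4 H:8
  CH3 → C:1 H:3
Element totals:
  C: 8
  H: 18
  Br: 1
  N: 1
Molecular formula: C8H18BrN.
  M = 8(12.011) + 18(1.008) + 79.904 + 14.007
    = 96.088 + 18.144 + 79.904 + 14.007 = 208.143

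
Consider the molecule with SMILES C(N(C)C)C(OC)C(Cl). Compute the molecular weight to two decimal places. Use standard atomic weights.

151.63 g/mol

Atom tally by fragment:
  (CH3)2NCH2 → C:3 H:8 N:1
  CH(OCH3) → C:2 H:4 O:1
  CH2Cl → C:1 H:2 Cl:1
Element totals:
  C: 6
  H: 14
  Cl: 1
  N: 1
  O: 1
Molecular formula: C6H14ClNO.
  M = 6(12.011) + 14(1.008) + 35.45 + 14.007 + 15.999
    = 72.066 + 14.112 + 35.450 + 14.007 + 15.999 = 151.634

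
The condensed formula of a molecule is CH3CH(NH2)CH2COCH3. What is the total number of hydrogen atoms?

11

Atom tally by fragment:
  CH3 → C:1 H:3
  CH(NH2) → C:1 H:3 N:1
  CH2COCH3 → C:3 H:5 O:1
Element totals:
  C: 5
  H: 11
  N: 1
  O: 1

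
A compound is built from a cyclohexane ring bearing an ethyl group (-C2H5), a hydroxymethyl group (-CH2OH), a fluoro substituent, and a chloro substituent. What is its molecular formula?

C9H16ClFO

Atom tally by fragment:
  cyclohexane ring core → C:6 H:12
  (− 4 ring H displaced by substituents)
  + C2H5 → C:2 H:5
  + CH2OH → C:1 H:3 O:1
  + F → F:1
  + Cl → Cl:1
Element totals:
  C: 9
  H: 16
  Cl: 1
  F: 1
  O: 1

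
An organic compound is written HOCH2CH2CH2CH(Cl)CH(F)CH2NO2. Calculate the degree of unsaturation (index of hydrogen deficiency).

Atom tally by fragment:
  HOCH2CH2 → C:2 H:5 O:1
  CH2 → C:1 H:2
  CH(Cl) → C:1 H:1 Cl:1
  CH(F) → C:1 H:1 F:1
  CH2NO2 → C:1 H:2 N:1 O:2
Element totals:
  C: 6
  H: 11
  Cl: 1
  F: 1
  N: 1
  O: 3
Molecular formula: C6H11ClFNO3.
DoU = (2C + 2 + N − H − X) / 2 = (2·6 + 2 + 1 − 11 − 2) / 2 = 1.

1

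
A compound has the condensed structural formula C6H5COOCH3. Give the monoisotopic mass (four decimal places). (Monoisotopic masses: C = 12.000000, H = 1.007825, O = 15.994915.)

Element totals:
  C: 8
  H: 8
  O: 2
Molecular formula: C8H8O2.
  M = 8(12.0) + 8(1.007825) + 2(15.994915)
    = 96.000000 + 8.062600 + 31.989830 = 136.052430

136.0524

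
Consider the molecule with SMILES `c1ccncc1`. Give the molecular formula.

C5H5N

Atom tally by fragment:
  pyridine ring core → C:5 H:5 N:1
Element totals:
  C: 5
  H: 5
  N: 1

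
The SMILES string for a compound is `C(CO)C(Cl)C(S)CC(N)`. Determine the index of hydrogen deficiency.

Atom tally by fragment:
  HOCH2CH2 → C:2 H:5 O:1
  CH(Cl) → C:1 H:1 Cl:1
  CH(SH) → C:1 H:2 S:1
  CH2 → C:1 H:2
  CH2NH2 → C:1 H:4 N:1
Element totals:
  C: 6
  H: 14
  Cl: 1
  N: 1
  O: 1
  S: 1
Molecular formula: C6H14ClNOS.
DoU = (2C + 2 + N − H − X) / 2 = (2·6 + 2 + 1 − 14 − 1) / 2 = 0.

0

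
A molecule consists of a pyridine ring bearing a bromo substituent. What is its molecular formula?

Atom tally by fragment:
  pyridine ring core → C:5 H:5 N:1
  (− 1 ring H displaced by substituents)
  + Br → Br:1
Element totals:
  C: 5
  H: 4
  Br: 1
  N: 1

C5H4BrN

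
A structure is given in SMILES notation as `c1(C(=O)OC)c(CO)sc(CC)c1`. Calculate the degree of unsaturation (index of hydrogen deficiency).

4

Atom tally by fragment:
  thiophene ring core → C:4 H:4 S:1
  (− 3 ring H displaced by substituents)
  + COOCH3 → C:2 H:3 O:2
  + CH2OH → C:1 H:3 O:1
  + C2H5 → C:2 H:5
Element totals:
  C: 9
  H: 12
  O: 3
  S: 1
Molecular formula: C9H12O3S.
DoU = (2C + 2 + N − H − X) / 2 = (2·9 + 2 + 0 − 12 − 0) / 2 = 4.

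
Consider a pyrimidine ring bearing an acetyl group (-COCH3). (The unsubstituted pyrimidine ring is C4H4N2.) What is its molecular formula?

Atom tally by fragment:
  pyrimidine ring core → C:4 H:4 N:2
  (− 1 ring H displaced by substituents)
  + COCH3 → C:2 H:3 O:1
Element totals:
  C: 6
  H: 6
  N: 2
  O: 1

C6H6N2O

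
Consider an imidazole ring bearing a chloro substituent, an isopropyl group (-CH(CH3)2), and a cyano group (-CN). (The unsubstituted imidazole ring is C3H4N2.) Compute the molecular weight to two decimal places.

169.61 g/mol

Atom tally by fragment:
  imidazole ring core → C:3 H:4 N:2
  (− 3 ring H displaced by substituents)
  + Cl → Cl:1
  + CH(CH3)2 → C:3 H:7
  + CN → C:1 N:1
Element totals:
  C: 7
  H: 8
  Cl: 1
  N: 3
Molecular formula: C7H8ClN3.
  M = 7(12.011) + 8(1.008) + 35.45 + 3(14.007)
    = 84.077 + 8.064 + 35.450 + 42.021 = 169.612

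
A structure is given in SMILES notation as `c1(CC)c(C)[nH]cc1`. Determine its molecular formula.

C7H11N

Atom tally by fragment:
  pyrrole ring core → C:4 H:5 N:1
  (− 2 ring H displaced by substituents)
  + C2H5 → C:2 H:5
  + CH3 → C:1 H:3
Element totals:
  C: 7
  H: 11
  N: 1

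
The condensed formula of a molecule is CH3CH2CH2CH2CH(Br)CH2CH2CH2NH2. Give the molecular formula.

C8H18BrN

Element totals:
  C: 8
  H: 18
  Br: 1
  N: 1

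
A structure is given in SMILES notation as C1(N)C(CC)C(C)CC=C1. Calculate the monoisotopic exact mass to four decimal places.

Atom tally by fragment:
  cyclohexene ring core → C:6 H:10
  (− 3 ring H displaced by substituents)
  + NH2 → N:1 H:2
  + C2H5 → C:2 H:5
  + CH3 → C:1 H:3
Element totals:
  C: 9
  H: 17
  N: 1
Molecular formula: C9H17N.
  M = 9(12.0) + 17(1.007825) + 14.003074
    = 108.000000 + 17.133025 + 14.003074 = 139.136099

139.1361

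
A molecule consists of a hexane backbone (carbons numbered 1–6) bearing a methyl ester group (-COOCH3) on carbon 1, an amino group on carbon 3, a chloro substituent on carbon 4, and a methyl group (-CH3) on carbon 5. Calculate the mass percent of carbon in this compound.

Atom tally by fragment:
  CH3OOCCH2 → C:3 H:5 O:2
  CH2 → C:1 H:2
  CH(NH2) → C:1 H:3 N:1
  CH(Cl) → C:1 H:1 Cl:1
  CH(CH3) → C:2 H:4
  CH3 → C:1 H:3
Element totals:
  C: 9
  H: 18
  Cl: 1
  N: 1
  O: 2
Molecular formula: C9H18ClNO2.
Molar mass = 207.698 g/mol.
Mass from C: 9 × 12.011 = 108.099 g/mol.
%C = 108.099 / 207.698 × 100 = 52.05%.

52.05%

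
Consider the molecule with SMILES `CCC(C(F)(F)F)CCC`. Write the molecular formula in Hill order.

C7H13F3

Atom tally by fragment:
  CH3 → C:1 H:3
  CH2 → C:1 H:2
  CH(CF3) → C:2 H:1 F:3
  CH2 → C:1 H:2
  CH2 → C:1 H:2
  CH3 → C:1 H:3
Element totals:
  C: 7
  H: 13
  F: 3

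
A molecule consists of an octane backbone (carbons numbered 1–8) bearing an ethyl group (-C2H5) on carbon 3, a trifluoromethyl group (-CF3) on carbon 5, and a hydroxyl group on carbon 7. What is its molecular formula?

C11H21F3O

Atom tally by fragment:
  CH3 → C:1 H:3
  CH2 → C:1 H:2
  CH(C2H5) → C:3 H:6
  CH2 → C:1 H:2
  CH(CF3) → C:2 H:1 F:3
  CH2 → C:1 H:2
  CH(OH) → C:1 H:2 O:1
  CH3 → C:1 H:3
Element totals:
  C: 11
  H: 21
  F: 3
  O: 1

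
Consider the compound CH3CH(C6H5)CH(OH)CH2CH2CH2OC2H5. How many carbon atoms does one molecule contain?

Element totals:
  C: 14
  H: 22
  O: 2

14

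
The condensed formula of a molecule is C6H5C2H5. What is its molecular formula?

Atom tally by fragment:
  benzene ring core → C:6 H:6
  (− 1 ring H displaced by substituents)
  + C2H5 → C:2 H:5
Element totals:
  C: 8
  H: 10

C8H10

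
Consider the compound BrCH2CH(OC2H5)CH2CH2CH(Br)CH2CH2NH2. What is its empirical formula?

C9H19Br2NO

Element totals:
  C: 9
  H: 19
  Br: 2
  N: 1
  O: 1
Molecular formula: C9H19Br2NO.
gcd of subscripts (2, 9, 19, 1, 1) = 1, so the empirical formula equals the molecular formula.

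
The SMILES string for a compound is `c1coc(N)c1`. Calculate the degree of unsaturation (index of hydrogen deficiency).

Atom tally by fragment:
  furan ring core → C:4 H:4 O:1
  (− 1 ring H displaced by substituents)
  + NH2 → N:1 H:2
Element totals:
  C: 4
  H: 5
  N: 1
  O: 1
Molecular formula: C4H5NO.
DoU = (2C + 2 + N − H − X) / 2 = (2·4 + 2 + 1 − 5 − 0) / 2 = 3.

3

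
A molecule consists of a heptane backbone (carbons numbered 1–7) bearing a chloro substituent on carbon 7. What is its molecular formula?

C7H15Cl

Atom tally by fragment:
  CH3 → C:1 H:3
  CH2 → C:1 H:2
  CH2 → C:1 H:2
  CH2 → C:1 H:2
  CH2 → C:1 H:2
  CH2 → C:1 H:2
  CH2Cl → C:1 H:2 Cl:1
Element totals:
  C: 7
  H: 15
  Cl: 1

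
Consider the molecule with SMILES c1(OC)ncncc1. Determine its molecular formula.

Atom tally by fragment:
  pyrimidine ring core → C:4 H:4 N:2
  (− 1 ring H displaced by substituents)
  + OCH3 → C:1 H:3 O:1
Element totals:
  C: 5
  H: 6
  N: 2
  O: 1

C5H6N2O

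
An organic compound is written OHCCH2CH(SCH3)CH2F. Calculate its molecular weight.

136.18 g/mol

Element totals:
  C: 5
  H: 9
  F: 1
  O: 1
  S: 1
Molecular formula: C5H9FOS.
  M = 5(12.011) + 9(1.008) + 18.998 + 15.999 + 32.06
    = 60.055 + 9.072 + 18.998 + 15.999 + 32.060 = 136.184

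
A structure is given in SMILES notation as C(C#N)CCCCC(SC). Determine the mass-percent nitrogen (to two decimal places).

Atom tally by fragment:
  NCCH2 → C:2 H:2 N:1
  CH2 → C:1 H:2
  CH2 → C:1 H:2
  CH2 → C:1 H:2
  CH2 → C:1 H:2
  CH2SCH3 → C:2 H:5 S:1
Element totals:
  C: 8
  H: 15
  N: 1
  S: 1
Molecular formula: C8H15NS.
Molar mass = 157.275 g/mol.
Mass from N: 1 × 14.007 = 14.007 g/mol.
%N = 14.007 / 157.275 × 100 = 8.91%.

8.91%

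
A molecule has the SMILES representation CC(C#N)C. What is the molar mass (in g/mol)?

Atom tally by fragment:
  CH3 → C:1 H:3
  CH(CN) → C:2 H:1 N:1
  CH3 → C:1 H:3
Element totals:
  C: 4
  H: 7
  N: 1
Molecular formula: C4H7N.
  M = 4(12.011) + 7(1.008) + 14.007
    = 48.044 + 7.056 + 14.007 = 69.107

69.11 g/mol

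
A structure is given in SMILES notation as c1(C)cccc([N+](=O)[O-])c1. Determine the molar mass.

Atom tally by fragment:
  benzene ring core → C:6 H:6
  (− 2 ring H displaced by substituents)
  + CH3 → C:1 H:3
  + NO2 → N:1 O:2
Element totals:
  C: 7
  H: 7
  N: 1
  O: 2
Molecular formula: C7H7NO2.
  M = 7(12.011) + 7(1.008) + 14.007 + 2(15.999)
    = 84.077 + 7.056 + 14.007 + 31.998 = 137.138

137.14 g/mol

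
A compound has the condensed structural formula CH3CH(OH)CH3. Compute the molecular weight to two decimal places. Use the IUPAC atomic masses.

Atom tally by fragment:
  CH3 → C:1 H:3
  CH(OH) → C:1 H:2 O:1
  CH3 → C:1 H:3
Element totals:
  C: 3
  H: 8
  O: 1
Molecular formula: C3H8O.
  M = 3(12.011) + 8(1.008) + 15.999
    = 36.033 + 8.064 + 15.999 = 60.096

60.10 g/mol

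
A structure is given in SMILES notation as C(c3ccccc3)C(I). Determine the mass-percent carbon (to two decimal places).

41.41%

Atom tally by fragment:
  C6H5CH2 → C:7 H:7
  CH2I → C:1 H:2 I:1
Element totals:
  C: 8
  H: 9
  I: 1
Molecular formula: C8H9I.
Molar mass = 232.064 g/mol.
Mass from C: 8 × 12.011 = 96.088 g/mol.
%C = 96.088 / 232.064 × 100 = 41.41%.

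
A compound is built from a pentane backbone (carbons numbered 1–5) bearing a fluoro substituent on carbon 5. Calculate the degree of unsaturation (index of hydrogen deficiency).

Atom tally by fragment:
  CH3 → C:1 H:3
  CH2 → C:1 H:2
  CH2 → C:1 H:2
  CH2 → C:1 H:2
  CH2F → C:1 H:2 F:1
Element totals:
  C: 5
  H: 11
  F: 1
Molecular formula: C5H11F.
DoU = (2C + 2 + N − H − X) / 2 = (2·5 + 2 + 0 − 11 − 1) / 2 = 0.

0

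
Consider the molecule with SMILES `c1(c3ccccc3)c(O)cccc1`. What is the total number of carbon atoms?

12

Atom tally by fragment:
  benzene ring core → C:6 H:6
  (− 2 ring H displaced by substituents)
  + C6H5 → C:6 H:5
  + OH → O:1 H:1
Element totals:
  C: 12
  H: 10
  O: 1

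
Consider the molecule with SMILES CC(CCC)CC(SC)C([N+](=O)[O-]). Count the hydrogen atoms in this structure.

19

Atom tally by fragment:
  CH3 → C:1 H:3
  CH(CH2CH2CH3) → C:4 H:8
  CH2 → C:1 H:2
  CH(SCH3) → C:2 H:4 S:1
  CH2NO2 → C:1 H:2 N:1 O:2
Element totals:
  C: 9
  H: 19
  N: 1
  O: 2
  S: 1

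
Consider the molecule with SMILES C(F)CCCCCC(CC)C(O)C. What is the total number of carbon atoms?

Atom tally by fragment:
  FCH2 → C:1 H:2 F:1
  CH2 → C:1 H:2
  CH2 → C:1 H:2
  CH2 → C:1 H:2
  CH2 → C:1 H:2
  CH2 → C:1 H:2
  CH(C2H5) → C:3 H:6
  CH(OH) → C:1 H:2 O:1
  CH3 → C:1 H:3
Element totals:
  C: 11
  H: 23
  F: 1
  O: 1

11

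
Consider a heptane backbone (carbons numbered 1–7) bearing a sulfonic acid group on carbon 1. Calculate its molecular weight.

180.26 g/mol

Atom tally by fragment:
  HO3SCH2 → C:1 H:3 S:1 O:3
  CH2 → C:1 H:2
  CH2 → C:1 H:2
  CH2 → C:1 H:2
  CH2 → C:1 H:2
  CH2 → C:1 H:2
  CH3 → C:1 H:3
Element totals:
  C: 7
  H: 16
  O: 3
  S: 1
Molecular formula: C7H16O3S.
  M = 7(12.011) + 16(1.008) + 3(15.999) + 32.06
    = 84.077 + 16.128 + 47.997 + 32.060 = 180.262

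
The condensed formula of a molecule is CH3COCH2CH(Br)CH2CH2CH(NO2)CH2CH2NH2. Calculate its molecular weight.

Element totals:
  C: 9
  H: 17
  Br: 1
  N: 2
  O: 3
Molecular formula: C9H17BrN2O3.
  M = 9(12.011) + 17(1.008) + 79.904 + 2(14.007) + 3(15.999)
    = 108.099 + 17.136 + 79.904 + 28.014 + 47.997 = 281.150

281.15 g/mol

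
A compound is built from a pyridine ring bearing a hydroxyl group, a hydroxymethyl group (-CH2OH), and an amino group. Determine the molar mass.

140.14 g/mol

Atom tally by fragment:
  pyridine ring core → C:5 H:5 N:1
  (− 3 ring H displaced by substituents)
  + OH → O:1 H:1
  + CH2OH → C:1 H:3 O:1
  + NH2 → N:1 H:2
Element totals:
  C: 6
  H: 8
  N: 2
  O: 2
Molecular formula: C6H8N2O2.
  M = 6(12.011) + 8(1.008) + 2(14.007) + 2(15.999)
    = 72.066 + 8.064 + 28.014 + 31.998 = 140.142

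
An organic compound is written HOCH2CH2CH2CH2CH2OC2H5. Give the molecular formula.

C7H16O2

Element totals:
  C: 7
  H: 16
  O: 2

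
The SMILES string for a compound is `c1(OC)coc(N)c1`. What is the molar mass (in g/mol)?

113.12 g/mol

Atom tally by fragment:
  furan ring core → C:4 H:4 O:1
  (− 2 ring H displaced by substituents)
  + OCH3 → C:1 H:3 O:1
  + NH2 → N:1 H:2
Element totals:
  C: 5
  H: 7
  N: 1
  O: 2
Molecular formula: C5H7NO2.
  M = 5(12.011) + 7(1.008) + 14.007 + 2(15.999)
    = 60.055 + 7.056 + 14.007 + 31.998 = 113.116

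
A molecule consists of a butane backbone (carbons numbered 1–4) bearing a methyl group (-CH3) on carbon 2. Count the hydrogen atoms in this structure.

12

Atom tally by fragment:
  CH3 → C:1 H:3
  CH(CH3) → C:2 H:4
  CH2 → C:1 H:2
  CH3 → C:1 H:3
Element totals:
  C: 5
  H: 12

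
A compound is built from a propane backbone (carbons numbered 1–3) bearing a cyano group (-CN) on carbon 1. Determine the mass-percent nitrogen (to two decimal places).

20.27%

Atom tally by fragment:
  NCCH2 → C:2 H:2 N:1
  CH2 → C:1 H:2
  CH3 → C:1 H:3
Element totals:
  C: 4
  H: 7
  N: 1
Molecular formula: C4H7N.
Molar mass = 69.107 g/mol.
Mass from N: 1 × 14.007 = 14.007 g/mol.
%N = 14.007 / 69.107 × 100 = 20.27%.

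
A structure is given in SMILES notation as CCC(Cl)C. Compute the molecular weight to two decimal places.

92.57 g/mol

Atom tally by fragment:
  CH3 → C:1 H:3
  CH2 → C:1 H:2
  CH(Cl) → C:1 H:1 Cl:1
  CH3 → C:1 H:3
Element totals:
  C: 4
  H: 9
  Cl: 1
Molecular formula: C4H9Cl.
  M = 4(12.011) + 9(1.008) + 35.45
    = 48.044 + 9.072 + 35.450 = 92.566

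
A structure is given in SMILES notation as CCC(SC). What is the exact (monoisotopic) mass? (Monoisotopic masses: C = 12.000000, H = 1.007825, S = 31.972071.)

90.0503

Atom tally by fragment:
  CH3 → C:1 H:3
  CH2 → C:1 H:2
  CH2SCH3 → C:2 H:5 S:1
Element totals:
  C: 4
  H: 10
  S: 1
Molecular formula: C4H10S.
  M = 4(12.0) + 10(1.007825) + 31.972071
    = 48.000000 + 10.078250 + 31.972071 = 90.050321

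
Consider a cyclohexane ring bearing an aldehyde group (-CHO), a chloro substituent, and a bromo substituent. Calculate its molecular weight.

225.51 g/mol

Atom tally by fragment:
  cyclohexane ring core → C:6 H:12
  (− 3 ring H displaced by substituents)
  + CHO → C:1 H:1 O:1
  + Cl → Cl:1
  + Br → Br:1
Element totals:
  C: 7
  H: 10
  Br: 1
  Cl: 1
  O: 1
Molecular formula: C7H10BrClO.
  M = 7(12.011) + 10(1.008) + 79.904 + 35.45 + 15.999
    = 84.077 + 10.080 + 79.904 + 35.450 + 15.999 = 225.510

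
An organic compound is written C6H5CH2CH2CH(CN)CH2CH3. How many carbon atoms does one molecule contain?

Element totals:
  C: 12
  H: 15
  N: 1

12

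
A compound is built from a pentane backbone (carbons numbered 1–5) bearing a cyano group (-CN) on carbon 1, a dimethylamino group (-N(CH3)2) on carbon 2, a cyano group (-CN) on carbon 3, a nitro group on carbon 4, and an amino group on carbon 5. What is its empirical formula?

C9H15N5O2

Atom tally by fragment:
  NCCH2 → C:2 H:2 N:1
  CH(N(CH3)2) → C:3 H:7 N:1
  CH(CN) → C:2 H:1 N:1
  CH(NO2) → C:1 H:1 N:1 O:2
  CH2NH2 → C:1 H:4 N:1
Element totals:
  C: 9
  H: 15
  N: 5
  O: 2
Molecular formula: C9H15N5O2.
gcd of subscripts (9, 15, 5, 2) = 1, so the empirical formula equals the molecular formula.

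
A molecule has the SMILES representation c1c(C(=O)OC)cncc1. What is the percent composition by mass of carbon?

61.31%

Atom tally by fragment:
  pyridine ring core → C:5 H:5 N:1
  (− 1 ring H displaced by substituents)
  + COOCH3 → C:2 H:3 O:2
Element totals:
  C: 7
  H: 7
  N: 1
  O: 2
Molecular formula: C7H7NO2.
Molar mass = 137.138 g/mol.
Mass from C: 7 × 12.011 = 84.077 g/mol.
%C = 84.077 / 137.138 × 100 = 61.31%.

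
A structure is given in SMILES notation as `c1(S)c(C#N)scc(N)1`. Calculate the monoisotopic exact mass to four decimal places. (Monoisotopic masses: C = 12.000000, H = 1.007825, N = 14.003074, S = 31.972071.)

Atom tally by fragment:
  thiophene ring core → C:4 H:4 S:1
  (− 3 ring H displaced by substituents)
  + SH → S:1 H:1
  + CN → C:1 N:1
  + NH2 → N:1 H:2
Element totals:
  C: 5
  H: 4
  N: 2
  S: 2
Molecular formula: C5H4N2S2.
  M = 5(12.0) + 4(1.007825) + 2(14.003074) + 2(31.972071)
    = 60.000000 + 4.031300 + 28.006148 + 63.944142 = 155.981590

155.9816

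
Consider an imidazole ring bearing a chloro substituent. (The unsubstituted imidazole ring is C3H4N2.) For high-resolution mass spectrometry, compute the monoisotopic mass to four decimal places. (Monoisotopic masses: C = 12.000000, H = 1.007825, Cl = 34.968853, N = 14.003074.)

101.9985

Atom tally by fragment:
  imidazole ring core → C:3 H:4 N:2
  (− 1 ring H displaced by substituents)
  + Cl → Cl:1
Element totals:
  C: 3
  H: 3
  Cl: 1
  N: 2
Molecular formula: C3H3ClN2.
  M = 3(12.0) + 3(1.007825) + 34.968853 + 2(14.003074)
    = 36.000000 + 3.023475 + 34.968853 + 28.006148 = 101.998476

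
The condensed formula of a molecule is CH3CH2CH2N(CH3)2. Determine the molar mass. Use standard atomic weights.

87.17 g/mol

Element totals:
  C: 5
  H: 13
  N: 1
Molecular formula: C5H13N.
  M = 5(12.011) + 13(1.008) + 14.007
    = 60.055 + 13.104 + 14.007 = 87.166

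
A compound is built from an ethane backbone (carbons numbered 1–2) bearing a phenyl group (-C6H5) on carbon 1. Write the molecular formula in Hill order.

C8H10

Atom tally by fragment:
  C6H5CH2 → C:7 H:7
  CH3 → C:1 H:3
Element totals:
  C: 8
  H: 10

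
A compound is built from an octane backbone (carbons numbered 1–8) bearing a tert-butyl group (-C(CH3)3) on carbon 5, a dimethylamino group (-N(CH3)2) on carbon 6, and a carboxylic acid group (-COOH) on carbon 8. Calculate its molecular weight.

257.42 g/mol

Atom tally by fragment:
  CH3 → C:1 H:3
  CH2 → C:1 H:2
  CH2 → C:1 H:2
  CH2 → C:1 H:2
  CH(C(CH3)3) → C:5 H:10
  CH(N(CH3)2) → C:3 H:7 N:1
  CH2 → C:1 H:2
  CH2COOH → C:2 H:3 O:2
Element totals:
  C: 15
  H: 31
  N: 1
  O: 2
Molecular formula: C15H31NO2.
  M = 15(12.011) + 31(1.008) + 14.007 + 2(15.999)
    = 180.165 + 31.248 + 14.007 + 31.998 = 257.418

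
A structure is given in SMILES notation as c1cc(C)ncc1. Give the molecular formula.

Atom tally by fragment:
  pyridine ring core → C:5 H:5 N:1
  (− 1 ring H displaced by substituents)
  + CH3 → C:1 H:3
Element totals:
  C: 6
  H: 7
  N: 1

C6H7N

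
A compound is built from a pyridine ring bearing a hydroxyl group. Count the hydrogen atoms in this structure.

Atom tally by fragment:
  pyridine ring core → C:5 H:5 N:1
  (− 1 ring H displaced by substituents)
  + OH → O:1 H:1
Element totals:
  C: 5
  H: 5
  N: 1
  O: 1

5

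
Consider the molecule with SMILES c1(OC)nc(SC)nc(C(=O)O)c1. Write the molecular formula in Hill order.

Atom tally by fragment:
  pyrimidine ring core → C:4 H:4 N:2
  (− 3 ring H displaced by substituents)
  + OCH3 → C:1 H:3 O:1
  + SCH3 → C:1 H:3 S:1
  + COOH → C:1 H:1 O:2
Element totals:
  C: 7
  H: 8
  N: 2
  O: 3
  S: 1

C7H8N2O3S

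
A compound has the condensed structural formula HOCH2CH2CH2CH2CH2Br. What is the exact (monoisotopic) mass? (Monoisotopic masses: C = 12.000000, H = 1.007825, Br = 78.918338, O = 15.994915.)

165.9993

Element totals:
  C: 5
  H: 11
  Br: 1
  O: 1
Molecular formula: C5H11BrO.
  M = 5(12.0) + 11(1.007825) + 78.918338 + 15.994915
    = 60.000000 + 11.086075 + 78.918338 + 15.994915 = 165.999328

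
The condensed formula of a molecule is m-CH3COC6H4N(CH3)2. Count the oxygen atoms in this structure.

1

Atom tally by fragment:
  benzene ring core → C:6 H:6
  (− 2 ring H displaced by substituents)
  + COCH3 → C:2 H:3 O:1
  + N(CH3)2 → N:1 C:2 H:6
Element totals:
  C: 10
  H: 13
  N: 1
  O: 1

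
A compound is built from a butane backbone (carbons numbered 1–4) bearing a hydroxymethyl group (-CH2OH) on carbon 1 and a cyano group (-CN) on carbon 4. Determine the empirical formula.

Atom tally by fragment:
  HOCH2CH2 → C:2 H:5 O:1
  CH2 → C:1 H:2
  CH2 → C:1 H:2
  CH2CN → C:2 H:2 N:1
Element totals:
  C: 6
  H: 11
  N: 1
  O: 1
Molecular formula: C6H11NO.
gcd of subscripts (6, 11, 1, 1) = 1, so the empirical formula equals the molecular formula.

C6H11NO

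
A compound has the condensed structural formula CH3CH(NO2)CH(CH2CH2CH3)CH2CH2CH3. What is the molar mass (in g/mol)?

Element totals:
  C: 9
  H: 19
  N: 1
  O: 2
Molecular formula: C9H19NO2.
  M = 9(12.011) + 19(1.008) + 14.007 + 2(15.999)
    = 108.099 + 19.152 + 14.007 + 31.998 = 173.256

173.26 g/mol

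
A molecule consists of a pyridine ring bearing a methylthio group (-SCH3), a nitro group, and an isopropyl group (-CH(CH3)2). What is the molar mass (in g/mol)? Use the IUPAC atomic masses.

Atom tally by fragment:
  pyridine ring core → C:5 H:5 N:1
  (− 3 ring H displaced by substituents)
  + SCH3 → C:1 H:3 S:1
  + NO2 → N:1 O:2
  + CH(CH3)2 → C:3 H:7
Element totals:
  C: 9
  H: 12
  N: 2
  O: 2
  S: 1
Molecular formula: C9H12N2O2S.
  M = 9(12.011) + 12(1.008) + 2(14.007) + 2(15.999) + 32.06
    = 108.099 + 12.096 + 28.014 + 31.998 + 32.060 = 212.267

212.27 g/mol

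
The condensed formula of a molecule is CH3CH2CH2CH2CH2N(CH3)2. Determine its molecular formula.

C7H17N

Atom tally by fragment:
  CH3 → C:1 H:3
  CH2 → C:1 H:2
  CH2 → C:1 H:2
  CH2 → C:1 H:2
  CH2N(CH3)2 → C:3 H:8 N:1
Element totals:
  C: 7
  H: 17
  N: 1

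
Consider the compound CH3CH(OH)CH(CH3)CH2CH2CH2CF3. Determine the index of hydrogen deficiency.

0

Element totals:
  C: 8
  H: 15
  F: 3
  O: 1
Molecular formula: C8H15F3O.
DoU = (2C + 2 + N − H − X) / 2 = (2·8 + 2 + 0 − 15 − 3) / 2 = 0.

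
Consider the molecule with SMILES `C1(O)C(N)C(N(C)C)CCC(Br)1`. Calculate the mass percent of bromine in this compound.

33.69%

Atom tally by fragment:
  cyclohexane ring core → C:6 H:12
  (− 4 ring H displaced by substituents)
  + OH → O:1 H:1
  + NH2 → N:1 H:2
  + N(CH3)2 → N:1 C:2 H:6
  + Br → Br:1
Element totals:
  C: 8
  H: 17
  Br: 1
  N: 2
  O: 1
Molecular formula: C8H17BrN2O.
Molar mass = 237.141 g/mol.
Mass from Br: 1 × 79.904 = 79.904 g/mol.
%Br = 79.904 / 237.141 × 100 = 33.69%.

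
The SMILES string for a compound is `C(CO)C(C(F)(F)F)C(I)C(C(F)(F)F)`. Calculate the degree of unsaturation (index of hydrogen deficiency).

0

Atom tally by fragment:
  HOCH2CH2 → C:2 H:5 O:1
  CH(CF3) → C:2 H:1 F:3
  CH(I) → C:1 H:1 I:1
  CH2CF3 → C:2 H:2 F:3
Element totals:
  C: 7
  H: 9
  F: 6
  I: 1
  O: 1
Molecular formula: C7H9F6IO.
DoU = (2C + 2 + N − H − X) / 2 = (2·7 + 2 + 0 − 9 − 7) / 2 = 0.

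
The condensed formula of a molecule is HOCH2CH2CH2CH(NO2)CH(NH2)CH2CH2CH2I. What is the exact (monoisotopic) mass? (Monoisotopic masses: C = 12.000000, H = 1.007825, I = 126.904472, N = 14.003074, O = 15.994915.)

316.0284

Atom tally by fragment:
  HOCH2 → C:1 H:3 O:1
  CH2 → C:1 H:2
  CH2 → C:1 H:2
  CH(NO2) → C:1 H:1 N:1 O:2
  CH(NH2) → C:1 H:3 N:1
  CH2 → C:1 H:2
  CH2 → C:1 H:2
  CH2I → C:1 H:2 I:1
Element totals:
  C: 8
  H: 17
  I: 1
  N: 2
  O: 3
Molecular formula: C8H17IN2O3.
  M = 8(12.0) + 17(1.007825) + 126.904472 + 2(14.003074) + 3(15.994915)
    = 96.000000 + 17.133025 + 126.904472 + 28.006148 + 47.984745 = 316.028390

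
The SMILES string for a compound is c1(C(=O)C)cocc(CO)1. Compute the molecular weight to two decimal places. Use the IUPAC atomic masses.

Atom tally by fragment:
  furan ring core → C:4 H:4 O:1
  (− 2 ring H displaced by substituents)
  + COCH3 → C:2 H:3 O:1
  + CH2OH → C:1 H:3 O:1
Element totals:
  C: 7
  H: 8
  O: 3
Molecular formula: C7H8O3.
  M = 7(12.011) + 8(1.008) + 3(15.999)
    = 84.077 + 8.064 + 47.997 = 140.138

140.14 g/mol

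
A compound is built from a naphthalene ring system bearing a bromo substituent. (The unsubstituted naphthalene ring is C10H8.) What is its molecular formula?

Atom tally by fragment:
  naphthalene ring system core → C:10 H:8
  (− 1 ring H displaced by substituents)
  + Br → Br:1
Element totals:
  C: 10
  H: 7
  Br: 1

C10H7Br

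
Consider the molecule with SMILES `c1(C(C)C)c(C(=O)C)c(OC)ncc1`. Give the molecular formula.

Atom tally by fragment:
  pyridine ring core → C:5 H:5 N:1
  (− 3 ring H displaced by substituents)
  + CH(CH3)2 → C:3 H:7
  + COCH3 → C:2 H:3 O:1
  + OCH3 → C:1 H:3 O:1
Element totals:
  C: 11
  H: 15
  N: 1
  O: 2

C11H15NO2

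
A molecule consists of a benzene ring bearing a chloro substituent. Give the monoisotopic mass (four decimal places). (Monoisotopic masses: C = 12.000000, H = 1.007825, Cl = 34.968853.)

112.0080

Atom tally by fragment:
  benzene ring core → C:6 H:6
  (− 1 ring H displaced by substituents)
  + Cl → Cl:1
Element totals:
  C: 6
  H: 5
  Cl: 1
Molecular formula: C6H5Cl.
  M = 6(12.0) + 5(1.007825) + 34.968853
    = 72.000000 + 5.039125 + 34.968853 = 112.007978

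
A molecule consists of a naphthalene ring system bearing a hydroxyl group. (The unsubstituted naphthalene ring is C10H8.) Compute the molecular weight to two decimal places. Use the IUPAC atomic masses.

Atom tally by fragment:
  naphthalene ring system core → C:10 H:8
  (− 1 ring H displaced by substituents)
  + OH → O:1 H:1
Element totals:
  C: 10
  H: 8
  O: 1
Molecular formula: C10H8O.
  M = 10(12.011) + 8(1.008) + 15.999
    = 120.110 + 8.064 + 15.999 = 144.173

144.17 g/mol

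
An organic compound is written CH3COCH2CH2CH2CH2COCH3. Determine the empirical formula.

Atom tally by fragment:
  CH3COCH2 → C:3 H:5 O:1
  CH2 → C:1 H:2
  CH2 → C:1 H:2
  CH2COCH3 → C:3 H:5 O:1
Element totals:
  C: 8
  H: 14
  O: 2
Molecular formula: C8H14O2.
gcd of subscripts = 2; dividing each by 2:
  C: 8/2 = 4
  H: 14/2 = 7
  O: 2/2 = 1

C4H7O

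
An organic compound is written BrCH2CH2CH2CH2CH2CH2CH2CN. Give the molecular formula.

Element totals:
  C: 8
  H: 14
  Br: 1
  N: 1

C8H14BrN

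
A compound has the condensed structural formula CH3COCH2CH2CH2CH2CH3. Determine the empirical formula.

Atom tally by fragment:
  CH3COCH2 → C:3 H:5 O:1
  CH2 → C:1 H:2
  CH2 → C:1 H:2
  CH2 → C:1 H:2
  CH3 → C:1 H:3
Element totals:
  C: 7
  H: 14
  O: 1
Molecular formula: C7H14O.
gcd of subscripts (7, 14, 1) = 1, so the empirical formula equals the molecular formula.

C7H14O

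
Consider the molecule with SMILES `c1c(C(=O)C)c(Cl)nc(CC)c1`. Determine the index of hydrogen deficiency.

5

Atom tally by fragment:
  pyridine ring core → C:5 H:5 N:1
  (− 3 ring H displaced by substituents)
  + COCH3 → C:2 H:3 O:1
  + Cl → Cl:1
  + C2H5 → C:2 H:5
Element totals:
  C: 9
  H: 10
  Cl: 1
  N: 1
  O: 1
Molecular formula: C9H10ClNO.
DoU = (2C + 2 + N − H − X) / 2 = (2·9 + 2 + 1 − 10 − 1) / 2 = 5.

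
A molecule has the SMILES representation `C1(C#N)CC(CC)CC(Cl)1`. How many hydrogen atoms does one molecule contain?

12

Atom tally by fragment:
  cyclopentane ring core → C:5 H:10
  (− 3 ring H displaced by substituents)
  + CN → C:1 N:1
  + C2H5 → C:2 H:5
  + Cl → Cl:1
Element totals:
  C: 8
  H: 12
  Cl: 1
  N: 1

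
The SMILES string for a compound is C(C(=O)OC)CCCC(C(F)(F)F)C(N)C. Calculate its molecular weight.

Atom tally by fragment:
  CH3OOCCH2 → C:3 H:5 O:2
  CH2 → C:1 H:2
  CH2 → C:1 H:2
  CH2 → C:1 H:2
  CH(CF3) → C:2 H:1 F:3
  CH(NH2) → C:1 H:3 N:1
  CH3 → C:1 H:3
Element totals:
  C: 10
  H: 18
  F: 3
  N: 1
  O: 2
Molecular formula: C10H18F3NO2.
  M = 10(12.011) + 18(1.008) + 3(18.998) + 14.007 + 2(15.999)
    = 120.110 + 18.144 + 56.994 + 14.007 + 31.998 = 241.253

241.25 g/mol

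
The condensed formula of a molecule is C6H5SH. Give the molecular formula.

Atom tally by fragment:
  benzene ring core → C:6 H:6
  (− 1 ring H displaced by substituents)
  + SH → S:1 H:1
Element totals:
  C: 6
  H: 6
  S: 1

C6H6S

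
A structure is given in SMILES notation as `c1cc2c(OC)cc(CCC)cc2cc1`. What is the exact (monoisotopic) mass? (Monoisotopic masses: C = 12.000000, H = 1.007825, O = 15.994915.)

200.1201

Atom tally by fragment:
  naphthalene ring system core → C:10 H:8
  (− 2 ring H displaced by substituents)
  + OCH3 → C:1 H:3 O:1
  + CH2CH2CH3 → C:3 H:7
Element totals:
  C: 14
  H: 16
  O: 1
Molecular formula: C14H16O.
  M = 14(12.0) + 16(1.007825) + 15.994915
    = 168.000000 + 16.125200 + 15.994915 = 200.120115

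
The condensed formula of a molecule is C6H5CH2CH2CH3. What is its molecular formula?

Element totals:
  C: 9
  H: 12

C9H12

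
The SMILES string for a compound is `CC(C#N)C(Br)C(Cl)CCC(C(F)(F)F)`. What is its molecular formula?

C9H12BrClF3N

Atom tally by fragment:
  CH3 → C:1 H:3
  CH(CN) → C:2 H:1 N:1
  CH(Br) → C:1 H:1 Br:1
  CH(Cl) → C:1 H:1 Cl:1
  CH2 → C:1 H:2
  CH2 → C:1 H:2
  CH2CF3 → C:2 H:2 F:3
Element totals:
  C: 9
  H: 12
  Br: 1
  Cl: 1
  F: 3
  N: 1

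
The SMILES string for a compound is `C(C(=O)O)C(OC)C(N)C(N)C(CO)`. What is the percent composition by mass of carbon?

46.59%

Atom tally by fragment:
  HOOCCH2 → C:2 H:3 O:2
  CH(OCH3) → C:2 H:4 O:1
  CH(NH2) → C:1 H:3 N:1
  CH(NH2) → C:1 H:3 N:1
  CH2CH2OH → C:2 H:5 O:1
Element totals:
  C: 8
  H: 18
  N: 2
  O: 4
Molecular formula: C8H18N2O4.
Molar mass = 206.242 g/mol.
Mass from C: 8 × 12.011 = 96.088 g/mol.
%C = 96.088 / 206.242 × 100 = 46.59%.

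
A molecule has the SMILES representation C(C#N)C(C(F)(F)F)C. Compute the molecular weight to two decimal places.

137.10 g/mol

Atom tally by fragment:
  NCCH2 → C:2 H:2 N:1
  CH(CF3) → C:2 H:1 F:3
  CH3 → C:1 H:3
Element totals:
  C: 5
  H: 6
  F: 3
  N: 1
Molecular formula: C5H6F3N.
  M = 5(12.011) + 6(1.008) + 3(18.998) + 14.007
    = 60.055 + 6.048 + 56.994 + 14.007 = 137.104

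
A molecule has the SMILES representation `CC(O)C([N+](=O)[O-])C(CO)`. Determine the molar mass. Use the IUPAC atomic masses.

149.15 g/mol

Atom tally by fragment:
  CH3 → C:1 H:3
  CH(OH) → C:1 H:2 O:1
  CH(NO2) → C:1 H:1 N:1 O:2
  CH2CH2OH → C:2 H:5 O:1
Element totals:
  C: 5
  H: 11
  N: 1
  O: 4
Molecular formula: C5H11NO4.
  M = 5(12.011) + 11(1.008) + 14.007 + 4(15.999)
    = 60.055 + 11.088 + 14.007 + 63.996 = 149.146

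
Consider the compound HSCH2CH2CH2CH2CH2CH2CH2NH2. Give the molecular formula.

Atom tally by fragment:
  HSCH2 → C:1 H:3 S:1
  CH2 → C:1 H:2
  CH2 → C:1 H:2
  CH2 → C:1 H:2
  CH2 → C:1 H:2
  CH2 → C:1 H:2
  CH2NH2 → C:1 H:4 N:1
Element totals:
  C: 7
  H: 17
  N: 1
  S: 1

C7H17NS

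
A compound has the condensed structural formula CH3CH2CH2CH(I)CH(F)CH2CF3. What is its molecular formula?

Element totals:
  C: 7
  H: 11
  F: 4
  I: 1

C7H11F4I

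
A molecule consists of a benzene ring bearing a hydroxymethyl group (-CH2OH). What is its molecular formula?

C7H8O

Atom tally by fragment:
  benzene ring core → C:6 H:6
  (− 1 ring H displaced by substituents)
  + CH2OH → C:1 H:3 O:1
Element totals:
  C: 7
  H: 8
  O: 1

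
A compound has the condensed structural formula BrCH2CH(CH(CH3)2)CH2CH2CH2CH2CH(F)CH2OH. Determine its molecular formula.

C11H22BrFO

Atom tally by fragment:
  BrCH2 → C:1 H:2 Br:1
  CH(CH(CH3)2) → C:4 H:8
  CH2 → C:1 H:2
  CH2 → C:1 H:2
  CH2 → C:1 H:2
  CH2 → C:1 H:2
  CH(F) → C:1 H:1 F:1
  CH2OH → C:1 H:3 O:1
Element totals:
  C: 11
  H: 22
  Br: 1
  F: 1
  O: 1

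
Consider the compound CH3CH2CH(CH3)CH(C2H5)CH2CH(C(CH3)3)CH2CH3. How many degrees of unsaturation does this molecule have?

0

Element totals:
  C: 15
  H: 32
Molecular formula: C15H32.
DoU = (2C + 2 + N − H − X) / 2 = (2·15 + 2 + 0 − 32 − 0) / 2 = 0.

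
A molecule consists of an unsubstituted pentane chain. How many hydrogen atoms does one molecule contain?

12

Atom tally by fragment:
  CH3 → C:1 H:3
  CH2 → C:1 H:2
  CH2 → C:1 H:2
  CH2 → C:1 H:2
  CH3 → C:1 H:3
Element totals:
  C: 5
  H: 12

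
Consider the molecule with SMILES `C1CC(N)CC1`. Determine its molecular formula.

Atom tally by fragment:
  cyclopentane ring core → C:5 H:10
  (− 1 ring H displaced by substituents)
  + NH2 → N:1 H:2
Element totals:
  C: 5
  H: 11
  N: 1

C5H11N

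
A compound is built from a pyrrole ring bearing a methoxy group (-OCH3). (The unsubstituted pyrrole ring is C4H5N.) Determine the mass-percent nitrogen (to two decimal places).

14.42%

Atom tally by fragment:
  pyrrole ring core → C:4 H:5 N:1
  (− 1 ring H displaced by substituents)
  + OCH3 → C:1 H:3 O:1
Element totals:
  C: 5
  H: 7
  N: 1
  O: 1
Molecular formula: C5H7NO.
Molar mass = 97.117 g/mol.
Mass from N: 1 × 14.007 = 14.007 g/mol.
%N = 14.007 / 97.117 × 100 = 14.42%.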